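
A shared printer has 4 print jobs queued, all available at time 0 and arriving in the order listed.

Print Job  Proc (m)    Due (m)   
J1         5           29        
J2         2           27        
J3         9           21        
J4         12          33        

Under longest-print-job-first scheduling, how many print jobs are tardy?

1

LPT (decreasing processing time): J4 J3 J1 J2.
J4: 0→12, due 33, tardiness 0
J3: 12→21, due 21, tardiness 0
J1: 21→26, due 29, tardiness 0
J2: 26→28, due 27, tardiness 1
Late print jobs: 1.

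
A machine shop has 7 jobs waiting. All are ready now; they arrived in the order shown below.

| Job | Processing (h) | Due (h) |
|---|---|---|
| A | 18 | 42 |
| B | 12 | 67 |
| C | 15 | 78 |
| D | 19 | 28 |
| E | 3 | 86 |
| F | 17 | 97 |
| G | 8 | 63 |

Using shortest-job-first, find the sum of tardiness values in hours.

95

SPT (increasing processing time): E G B C F A D.
E: 0→3, due 86, tardiness 0
G: 3→11, due 63, tardiness 0
B: 11→23, due 67, tardiness 0
C: 23→38, due 78, tardiness 0
F: 38→55, due 97, tardiness 0
A: 55→73, due 42, tardiness 31
D: 73→92, due 28, tardiness 64
Sum = 0+0+0+0+0+31+64 = 95.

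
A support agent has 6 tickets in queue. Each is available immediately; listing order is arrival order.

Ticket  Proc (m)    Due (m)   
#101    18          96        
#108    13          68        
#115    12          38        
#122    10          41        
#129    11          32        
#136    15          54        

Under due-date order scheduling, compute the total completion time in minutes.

255

EDD (increasing due date): #129 #115 #122 #136 #108 #101.
#129: 0→11
#115: 11→23
#122: 23→33
#136: 33→48
#108: 48→61
#101: 61→79
Sum = 11+23+33+48+61+79 = 255.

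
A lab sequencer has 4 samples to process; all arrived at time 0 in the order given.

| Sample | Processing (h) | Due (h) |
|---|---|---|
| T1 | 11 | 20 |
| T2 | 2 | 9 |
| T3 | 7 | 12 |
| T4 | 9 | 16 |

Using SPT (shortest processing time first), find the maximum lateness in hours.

9

SPT (increasing processing time): T2 T3 T4 T1.
T2: 0→2, due 9, lateness -7
T3: 2→9, due 12, lateness -3
T4: 9→18, due 16, lateness 2
T1: 18→29, due 20, lateness 9
Maximum = 9.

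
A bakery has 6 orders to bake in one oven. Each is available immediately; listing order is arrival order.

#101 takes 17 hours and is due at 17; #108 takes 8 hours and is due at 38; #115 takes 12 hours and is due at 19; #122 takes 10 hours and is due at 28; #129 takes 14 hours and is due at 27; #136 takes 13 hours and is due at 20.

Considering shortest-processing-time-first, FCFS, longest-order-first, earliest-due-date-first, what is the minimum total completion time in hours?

SPT (increasing processing time): #108 #122 #115 #136 #129 #101.
#108: 0→8
#122: 8→18
#115: 18→30
#136: 30→43
#129: 43→57
#101: 57→74
Sum = 8+18+30+43+57+74 = 230.
FIFO (arrival order): #101 #108 #115 #122 #129 #136.
#101: 0→17
#108: 17→25
#115: 25→37
#122: 37→47
#129: 47→61
#136: 61→74
Sum = 17+25+37+47+61+74 = 261.
LPT (decreasing processing time): #101 #129 #136 #115 #122 #108.
#101: 0→17
#129: 17→31
#136: 31→44
#115: 44→56
#122: 56→66
#108: 66→74
Sum = 17+31+44+56+66+74 = 288.
EDD (increasing due date): #101 #115 #136 #129 #122 #108.
#101: 0→17
#115: 17→29
#136: 29→42
#129: 42→56
#122: 56→66
#108: 66→74
Sum = 17+29+42+56+66+74 = 284.
SPT 230, FIFO 261, LPT 288, EDD 284 → minimum 230.

230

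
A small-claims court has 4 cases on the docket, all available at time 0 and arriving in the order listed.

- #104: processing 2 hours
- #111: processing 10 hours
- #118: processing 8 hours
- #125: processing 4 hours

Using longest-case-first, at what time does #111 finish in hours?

10

LPT (decreasing processing time): #111 #118 #125 #104.
#111: 0→10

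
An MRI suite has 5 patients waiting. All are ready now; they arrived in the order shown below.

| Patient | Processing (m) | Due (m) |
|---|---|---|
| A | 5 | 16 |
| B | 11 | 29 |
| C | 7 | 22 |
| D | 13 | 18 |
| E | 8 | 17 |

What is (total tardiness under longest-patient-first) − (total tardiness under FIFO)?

14

LPT (decreasing processing time): D B E C A.
D: 0→13, due 18, tardiness 0
B: 13→24, due 29, tardiness 0
E: 24→32, due 17, tardiness 15
C: 32→39, due 22, tardiness 17
A: 39→44, due 16, tardiness 28
Sum = 0+0+15+17+28 = 60.
FIFO (arrival order): A B C D E.
A: 0→5, due 16, tardiness 0
B: 5→16, due 29, tardiness 0
C: 16→23, due 22, tardiness 1
D: 23→36, due 18, tardiness 18
E: 36→44, due 17, tardiness 27
Sum = 0+0+1+18+27 = 46.
Difference = 60 − 46 = 14.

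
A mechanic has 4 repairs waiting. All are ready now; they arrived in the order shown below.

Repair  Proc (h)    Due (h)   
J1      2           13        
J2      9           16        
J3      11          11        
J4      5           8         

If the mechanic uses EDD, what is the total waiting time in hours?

39

EDD (increasing due date): J4 J3 J1 J2.
J4: waits 0, runs 0→5
J3: waits 5, runs 5→16
J1: waits 16, runs 16→18
J2: waits 18, runs 18→27
Sum = 0+5+16+18 = 39.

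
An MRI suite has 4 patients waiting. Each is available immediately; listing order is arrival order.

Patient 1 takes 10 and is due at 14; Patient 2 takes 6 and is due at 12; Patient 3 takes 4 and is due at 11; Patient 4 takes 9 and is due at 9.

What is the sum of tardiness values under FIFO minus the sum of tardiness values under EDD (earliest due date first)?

FIFO (arrival order): Patient 1 Patient 2 Patient 3 Patient 4.
Patient 1: 0→10, due 14, tardiness 0
Patient 2: 10→16, due 12, tardiness 4
Patient 3: 16→20, due 11, tardiness 9
Patient 4: 20→29, due 9, tardiness 20
Sum = 0+4+9+20 = 33.
EDD (increasing due date): Patient 4 Patient 3 Patient 2 Patient 1.
Patient 4: 0→9, due 9, tardiness 0
Patient 3: 9→13, due 11, tardiness 2
Patient 2: 13→19, due 12, tardiness 7
Patient 1: 19→29, due 14, tardiness 15
Sum = 0+2+7+15 = 24.
Difference = 33 − 24 = 9.

9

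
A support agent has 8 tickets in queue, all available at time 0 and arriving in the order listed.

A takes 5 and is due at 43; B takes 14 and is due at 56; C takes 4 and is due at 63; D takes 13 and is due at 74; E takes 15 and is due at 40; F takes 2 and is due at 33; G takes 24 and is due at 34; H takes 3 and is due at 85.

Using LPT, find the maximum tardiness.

LPT (decreasing processing time): G E B D A C H F.
G: 0→24, due 34, tardiness 0
E: 24→39, due 40, tardiness 0
B: 39→53, due 56, tardiness 0
D: 53→66, due 74, tardiness 0
A: 66→71, due 43, tardiness 28
C: 71→75, due 63, tardiness 12
H: 75→78, due 85, tardiness 0
F: 78→80, due 33, tardiness 47
Maximum = 47.

47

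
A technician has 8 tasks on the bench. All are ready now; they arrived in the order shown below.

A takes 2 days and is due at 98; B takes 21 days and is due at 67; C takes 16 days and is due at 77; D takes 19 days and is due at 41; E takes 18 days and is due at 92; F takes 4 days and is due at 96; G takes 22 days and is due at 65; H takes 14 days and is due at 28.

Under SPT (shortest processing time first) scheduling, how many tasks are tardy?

3

SPT (increasing processing time): A F H C E D B G.
A: 0→2, due 98, tardiness 0
F: 2→6, due 96, tardiness 0
H: 6→20, due 28, tardiness 0
C: 20→36, due 77, tardiness 0
E: 36→54, due 92, tardiness 0
D: 54→73, due 41, tardiness 32
B: 73→94, due 67, tardiness 27
G: 94→116, due 65, tardiness 51
Late tasks: 3.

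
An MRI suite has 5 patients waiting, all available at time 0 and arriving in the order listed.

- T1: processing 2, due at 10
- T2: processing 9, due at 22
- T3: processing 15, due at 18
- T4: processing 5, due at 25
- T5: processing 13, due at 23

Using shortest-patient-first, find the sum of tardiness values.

SPT (increasing processing time): T1 T4 T2 T5 T3.
T1: 0→2, due 10, tardiness 0
T4: 2→7, due 25, tardiness 0
T2: 7→16, due 22, tardiness 0
T5: 16→29, due 23, tardiness 6
T3: 29→44, due 18, tardiness 26
Sum = 0+0+0+6+26 = 32.

32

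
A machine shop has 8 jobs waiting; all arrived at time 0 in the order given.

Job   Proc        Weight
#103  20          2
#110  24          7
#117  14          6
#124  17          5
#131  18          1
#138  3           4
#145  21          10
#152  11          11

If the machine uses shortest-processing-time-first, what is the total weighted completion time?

SPT (increasing processing time): #138 #152 #117 #124 #131 #103 #145 #110.
#138: finishes 3, weight 4, w·C = 12
#152: finishes 14, weight 11, w·C = 154
#117: finishes 28, weight 6, w·C = 168
#124: finishes 45, weight 5, w·C = 225
#131: finishes 63, weight 1, w·C = 63
#103: finishes 83, weight 2, w·C = 166
#145: finishes 104, weight 10, w·C = 1040
#110: finishes 128, weight 7, w·C = 896
Sum = 12+154+168+225+63+166+1040+896 = 2724.

2724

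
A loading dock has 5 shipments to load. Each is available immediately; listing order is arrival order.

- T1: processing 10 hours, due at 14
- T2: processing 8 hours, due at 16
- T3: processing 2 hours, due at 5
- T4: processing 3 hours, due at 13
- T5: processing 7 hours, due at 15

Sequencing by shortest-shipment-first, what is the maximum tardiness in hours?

SPT (increasing processing time): T3 T4 T5 T2 T1.
T3: 0→2, due 5, tardiness 0
T4: 2→5, due 13, tardiness 0
T5: 5→12, due 15, tardiness 0
T2: 12→20, due 16, tardiness 4
T1: 20→30, due 14, tardiness 16
Maximum = 16.

16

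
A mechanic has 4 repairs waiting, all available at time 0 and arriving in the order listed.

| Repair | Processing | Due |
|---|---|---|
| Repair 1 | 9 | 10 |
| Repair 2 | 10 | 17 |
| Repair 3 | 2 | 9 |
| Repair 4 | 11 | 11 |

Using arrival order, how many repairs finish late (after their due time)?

3

FIFO (arrival order): Repair 1 Repair 2 Repair 3 Repair 4.
Repair 1: 0→9, due 10, tardiness 0
Repair 2: 9→19, due 17, tardiness 2
Repair 3: 19→21, due 9, tardiness 12
Repair 4: 21→32, due 11, tardiness 21
Late repairs: 3.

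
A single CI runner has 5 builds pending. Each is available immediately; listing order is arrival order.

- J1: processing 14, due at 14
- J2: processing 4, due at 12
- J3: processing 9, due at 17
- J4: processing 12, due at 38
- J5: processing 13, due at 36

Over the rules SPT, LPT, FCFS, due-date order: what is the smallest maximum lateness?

14

SPT (increasing processing time): J2 J3 J4 J5 J1.
J2: 0→4, due 12, lateness -8
J3: 4→13, due 17, lateness -4
J4: 13→25, due 38, lateness -13
J5: 25→38, due 36, lateness 2
J1: 38→52, due 14, lateness 38
Maximum = 38.
LPT (decreasing processing time): J1 J5 J4 J3 J2.
J1: 0→14, due 14, lateness 0
J5: 14→27, due 36, lateness -9
J4: 27→39, due 38, lateness 1
J3: 39→48, due 17, lateness 31
J2: 48→52, due 12, lateness 40
Maximum = 40.
FIFO (arrival order): J1 J2 J3 J4 J5.
J1: 0→14, due 14, lateness 0
J2: 14→18, due 12, lateness 6
J3: 18→27, due 17, lateness 10
J4: 27→39, due 38, lateness 1
J5: 39→52, due 36, lateness 16
Maximum = 16.
EDD (increasing due date): J2 J1 J3 J5 J4.
J2: 0→4, due 12, lateness -8
J1: 4→18, due 14, lateness 4
J3: 18→27, due 17, lateness 10
J5: 27→40, due 36, lateness 4
J4: 40→52, due 38, lateness 14
Maximum = 14.
SPT 38, LPT 40, FIFO 16, EDD 14 → minimum 14.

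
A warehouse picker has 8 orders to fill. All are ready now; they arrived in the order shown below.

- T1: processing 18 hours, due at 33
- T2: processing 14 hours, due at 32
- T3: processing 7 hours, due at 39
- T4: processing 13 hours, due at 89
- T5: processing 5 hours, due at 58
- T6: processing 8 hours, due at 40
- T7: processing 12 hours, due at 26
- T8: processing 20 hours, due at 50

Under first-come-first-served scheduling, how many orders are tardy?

FIFO (arrival order): T1 T2 T3 T4 T5 T6 T7 T8.
T1: 0→18, due 33, tardiness 0
T2: 18→32, due 32, tardiness 0
T3: 32→39, due 39, tardiness 0
T4: 39→52, due 89, tardiness 0
T5: 52→57, due 58, tardiness 0
T6: 57→65, due 40, tardiness 25
T7: 65→77, due 26, tardiness 51
T8: 77→97, due 50, tardiness 47
Late orders: 3.

3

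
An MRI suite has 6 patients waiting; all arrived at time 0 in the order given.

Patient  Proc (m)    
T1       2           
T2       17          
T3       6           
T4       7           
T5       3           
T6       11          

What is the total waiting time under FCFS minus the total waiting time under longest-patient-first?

FIFO (arrival order): T1 T2 T3 T4 T5 T6.
T1: waits 0, runs 0→2
T2: waits 2, runs 2→19
T3: waits 19, runs 19→25
T4: waits 25, runs 25→32
T5: waits 32, runs 32→35
T6: waits 35, runs 35→46
Sum = 0+2+19+25+32+35 = 113.
LPT (decreasing processing time): T2 T6 T4 T3 T5 T1.
T2: waits 0, runs 0→17
T6: waits 17, runs 17→28
T4: waits 28, runs 28→35
T3: waits 35, runs 35→41
T5: waits 41, runs 41→44
T1: waits 44, runs 44→46
Sum = 0+17+28+35+41+44 = 165.
Difference = 113 − 165 = -52.

-52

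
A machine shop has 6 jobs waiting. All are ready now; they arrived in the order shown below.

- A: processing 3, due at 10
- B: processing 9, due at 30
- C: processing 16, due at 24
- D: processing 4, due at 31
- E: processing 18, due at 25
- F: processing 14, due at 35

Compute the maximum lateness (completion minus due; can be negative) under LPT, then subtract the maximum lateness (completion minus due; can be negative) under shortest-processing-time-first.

LPT (decreasing processing time): E C F B D A.
E: 0→18, due 25, lateness -7
C: 18→34, due 24, lateness 10
F: 34→48, due 35, lateness 13
B: 48→57, due 30, lateness 27
D: 57→61, due 31, lateness 30
A: 61→64, due 10, lateness 54
Maximum = 54.
SPT (increasing processing time): A D B F C E.
A: 0→3, due 10, lateness -7
D: 3→7, due 31, lateness -24
B: 7→16, due 30, lateness -14
F: 16→30, due 35, lateness -5
C: 30→46, due 24, lateness 22
E: 46→64, due 25, lateness 39
Maximum = 39.
Difference = 54 − 39 = 15.

15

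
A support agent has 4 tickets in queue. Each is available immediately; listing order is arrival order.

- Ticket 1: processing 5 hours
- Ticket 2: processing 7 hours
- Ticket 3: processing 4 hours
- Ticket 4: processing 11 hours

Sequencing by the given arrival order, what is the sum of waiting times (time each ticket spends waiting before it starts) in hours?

FIFO (arrival order): Ticket 1 Ticket 2 Ticket 3 Ticket 4.
Ticket 1: waits 0, runs 0→5
Ticket 2: waits 5, runs 5→12
Ticket 3: waits 12, runs 12→16
Ticket 4: waits 16, runs 16→27
Sum = 0+5+12+16 = 33.

33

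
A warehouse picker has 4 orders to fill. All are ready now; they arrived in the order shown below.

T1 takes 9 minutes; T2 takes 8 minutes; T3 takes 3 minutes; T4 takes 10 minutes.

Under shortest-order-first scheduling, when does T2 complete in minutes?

SPT (increasing processing time): T3 T2 T1 T4.
T3: 0→3
T2: 3→11

11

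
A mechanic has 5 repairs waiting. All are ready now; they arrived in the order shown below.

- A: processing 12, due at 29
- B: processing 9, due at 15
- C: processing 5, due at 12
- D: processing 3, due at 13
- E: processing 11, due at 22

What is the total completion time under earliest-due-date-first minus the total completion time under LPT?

-46

EDD (increasing due date): C D B E A.
C: 0→5
D: 5→8
B: 8→17
E: 17→28
A: 28→40
Sum = 5+8+17+28+40 = 98.
LPT (decreasing processing time): A E B C D.
A: 0→12
E: 12→23
B: 23→32
C: 32→37
D: 37→40
Sum = 12+23+32+37+40 = 144.
Difference = 98 − 144 = -46.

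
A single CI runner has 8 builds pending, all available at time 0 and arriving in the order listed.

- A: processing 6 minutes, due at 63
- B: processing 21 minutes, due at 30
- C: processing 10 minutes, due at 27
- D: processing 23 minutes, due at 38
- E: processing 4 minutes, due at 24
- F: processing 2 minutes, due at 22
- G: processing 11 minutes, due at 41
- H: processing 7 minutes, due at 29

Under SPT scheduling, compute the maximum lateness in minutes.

46

SPT (increasing processing time): F E A H C G B D.
F: 0→2, due 22, lateness -20
E: 2→6, due 24, lateness -18
A: 6→12, due 63, lateness -51
H: 12→19, due 29, lateness -10
C: 19→29, due 27, lateness 2
G: 29→40, due 41, lateness -1
B: 40→61, due 30, lateness 31
D: 61→84, due 38, lateness 46
Maximum = 46.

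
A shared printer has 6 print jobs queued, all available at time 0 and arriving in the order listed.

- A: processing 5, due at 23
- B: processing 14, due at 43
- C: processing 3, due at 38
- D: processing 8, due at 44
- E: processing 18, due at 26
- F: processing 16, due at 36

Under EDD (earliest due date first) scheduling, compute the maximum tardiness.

EDD (increasing due date): A E F C B D.
A: 0→5, due 23, tardiness 0
E: 5→23, due 26, tardiness 0
F: 23→39, due 36, tardiness 3
C: 39→42, due 38, tardiness 4
B: 42→56, due 43, tardiness 13
D: 56→64, due 44, tardiness 20
Maximum = 20.

20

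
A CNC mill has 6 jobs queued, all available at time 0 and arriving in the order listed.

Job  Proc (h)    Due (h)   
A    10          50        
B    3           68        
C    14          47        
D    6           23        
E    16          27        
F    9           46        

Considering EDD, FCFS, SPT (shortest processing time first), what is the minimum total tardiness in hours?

5

EDD (increasing due date): D E F C A B.
D: 0→6, due 23, tardiness 0
E: 6→22, due 27, tardiness 0
F: 22→31, due 46, tardiness 0
C: 31→45, due 47, tardiness 0
A: 45→55, due 50, tardiness 5
B: 55→58, due 68, tardiness 0
Sum = 0+0+0+0+5+0 = 5.
FIFO (arrival order): A B C D E F.
A: 0→10, due 50, tardiness 0
B: 10→13, due 68, tardiness 0
C: 13→27, due 47, tardiness 0
D: 27→33, due 23, tardiness 10
E: 33→49, due 27, tardiness 22
F: 49→58, due 46, tardiness 12
Sum = 0+0+0+10+22+12 = 44.
SPT (increasing processing time): B D F A C E.
B: 0→3, due 68, tardiness 0
D: 3→9, due 23, tardiness 0
F: 9→18, due 46, tardiness 0
A: 18→28, due 50, tardiness 0
C: 28→42, due 47, tardiness 0
E: 42→58, due 27, tardiness 31
Sum = 0+0+0+0+0+31 = 31.
EDD 5, FIFO 44, SPT 31 → minimum 5.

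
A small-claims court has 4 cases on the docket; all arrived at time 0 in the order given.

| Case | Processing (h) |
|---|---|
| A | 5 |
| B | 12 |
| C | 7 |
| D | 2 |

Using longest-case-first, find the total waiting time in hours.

55

LPT (decreasing processing time): B C A D.
B: waits 0, runs 0→12
C: waits 12, runs 12→19
A: waits 19, runs 19→24
D: waits 24, runs 24→26
Sum = 0+12+19+24 = 55.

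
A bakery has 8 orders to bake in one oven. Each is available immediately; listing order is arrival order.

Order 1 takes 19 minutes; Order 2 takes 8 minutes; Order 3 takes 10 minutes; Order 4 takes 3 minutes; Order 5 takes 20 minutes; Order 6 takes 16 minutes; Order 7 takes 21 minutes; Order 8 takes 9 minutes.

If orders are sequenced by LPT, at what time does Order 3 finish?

86

LPT (decreasing processing time): Order 7 Order 5 Order 1 Order 6 Order 3 Order 8 Order 2 Order 4.
Order 7: 0→21
Order 5: 21→41
Order 1: 41→60
Order 6: 60→76
Order 3: 76→86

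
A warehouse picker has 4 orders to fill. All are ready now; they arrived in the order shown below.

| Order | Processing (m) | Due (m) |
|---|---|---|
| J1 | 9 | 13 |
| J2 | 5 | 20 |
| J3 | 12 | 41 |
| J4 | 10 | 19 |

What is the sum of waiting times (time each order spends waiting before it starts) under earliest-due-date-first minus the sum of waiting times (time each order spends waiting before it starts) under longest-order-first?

-13

EDD (increasing due date): J1 J4 J2 J3.
J1: waits 0, runs 0→9
J4: waits 9, runs 9→19
J2: waits 19, runs 19→24
J3: waits 24, runs 24→36
Sum = 0+9+19+24 = 52.
LPT (decreasing processing time): J3 J4 J1 J2.
J3: waits 0, runs 0→12
J4: waits 12, runs 12→22
J1: waits 22, runs 22→31
J2: waits 31, runs 31→36
Sum = 0+12+22+31 = 65.
Difference = 52 − 65 = -13.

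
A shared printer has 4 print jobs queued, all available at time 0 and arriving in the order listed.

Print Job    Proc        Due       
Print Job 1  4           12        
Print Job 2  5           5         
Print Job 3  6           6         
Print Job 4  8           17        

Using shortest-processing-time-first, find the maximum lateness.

SPT (increasing processing time): Print Job 1 Print Job 2 Print Job 3 Print Job 4.
Print Job 1: 0→4, due 12, lateness -8
Print Job 2: 4→9, due 5, lateness 4
Print Job 3: 9→15, due 6, lateness 9
Print Job 4: 15→23, due 17, lateness 6
Maximum = 9.

9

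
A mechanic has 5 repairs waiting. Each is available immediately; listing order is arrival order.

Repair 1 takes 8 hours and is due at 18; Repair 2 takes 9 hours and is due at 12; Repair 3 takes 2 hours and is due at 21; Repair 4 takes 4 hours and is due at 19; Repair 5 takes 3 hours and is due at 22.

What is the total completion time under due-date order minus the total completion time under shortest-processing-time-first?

37

EDD (increasing due date): Repair 2 Repair 1 Repair 4 Repair 3 Repair 5.
Repair 2: 0→9
Repair 1: 9→17
Repair 4: 17→21
Repair 3: 21→23
Repair 5: 23→26
Sum = 9+17+21+23+26 = 96.
SPT (increasing processing time): Repair 3 Repair 5 Repair 4 Repair 1 Repair 2.
Repair 3: 0→2
Repair 5: 2→5
Repair 4: 5→9
Repair 1: 9→17
Repair 2: 17→26
Sum = 2+5+9+17+26 = 59.
Difference = 96 − 59 = 37.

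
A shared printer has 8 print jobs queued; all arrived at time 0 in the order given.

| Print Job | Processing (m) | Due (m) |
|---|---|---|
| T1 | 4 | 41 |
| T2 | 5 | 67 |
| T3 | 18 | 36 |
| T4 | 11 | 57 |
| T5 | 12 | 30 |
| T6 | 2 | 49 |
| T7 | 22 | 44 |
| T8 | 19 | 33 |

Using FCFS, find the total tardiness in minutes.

FIFO (arrival order): T1 T2 T3 T4 T5 T6 T7 T8.
T1: 0→4, due 41, tardiness 0
T2: 4→9, due 67, tardiness 0
T3: 9→27, due 36, tardiness 0
T4: 27→38, due 57, tardiness 0
T5: 38→50, due 30, tardiness 20
T6: 50→52, due 49, tardiness 3
T7: 52→74, due 44, tardiness 30
T8: 74→93, due 33, tardiness 60
Sum = 0+0+0+0+20+3+30+60 = 113.

113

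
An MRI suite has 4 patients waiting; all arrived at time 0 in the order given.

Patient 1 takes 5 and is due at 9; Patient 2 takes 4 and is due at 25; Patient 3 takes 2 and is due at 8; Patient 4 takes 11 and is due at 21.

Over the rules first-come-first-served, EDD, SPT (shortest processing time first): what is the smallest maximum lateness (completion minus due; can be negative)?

-2

FIFO (arrival order): Patient 1 Patient 2 Patient 3 Patient 4.
Patient 1: 0→5, due 9, lateness -4
Patient 2: 5→9, due 25, lateness -16
Patient 3: 9→11, due 8, lateness 3
Patient 4: 11→22, due 21, lateness 1
Maximum = 3.
EDD (increasing due date): Patient 3 Patient 1 Patient 4 Patient 2.
Patient 3: 0→2, due 8, lateness -6
Patient 1: 2→7, due 9, lateness -2
Patient 4: 7→18, due 21, lateness -3
Patient 2: 18→22, due 25, lateness -3
Maximum = -2.
SPT (increasing processing time): Patient 3 Patient 2 Patient 1 Patient 4.
Patient 3: 0→2, due 8, lateness -6
Patient 2: 2→6, due 25, lateness -19
Patient 1: 6→11, due 9, lateness 2
Patient 4: 11→22, due 21, lateness 1
Maximum = 2.
FIFO 3, EDD -2, SPT 2 → minimum -2.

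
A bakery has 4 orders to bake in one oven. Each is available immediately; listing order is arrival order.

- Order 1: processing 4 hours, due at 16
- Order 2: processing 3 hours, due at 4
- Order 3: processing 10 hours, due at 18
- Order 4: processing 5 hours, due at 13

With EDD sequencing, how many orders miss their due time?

1

EDD (increasing due date): Order 2 Order 4 Order 1 Order 3.
Order 2: 0→3, due 4, tardiness 0
Order 4: 3→8, due 13, tardiness 0
Order 1: 8→12, due 16, tardiness 0
Order 3: 12→22, due 18, tardiness 4
Late orders: 1.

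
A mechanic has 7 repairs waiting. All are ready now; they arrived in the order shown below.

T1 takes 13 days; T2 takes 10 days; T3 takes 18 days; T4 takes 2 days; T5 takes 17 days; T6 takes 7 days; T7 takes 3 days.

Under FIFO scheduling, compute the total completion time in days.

FIFO (arrival order): T1 T2 T3 T4 T5 T6 T7.
T1: 0→13
T2: 13→23
T3: 23→41
T4: 41→43
T5: 43→60
T6: 60→67
T7: 67→70
Sum = 13+23+41+43+60+67+70 = 317.

317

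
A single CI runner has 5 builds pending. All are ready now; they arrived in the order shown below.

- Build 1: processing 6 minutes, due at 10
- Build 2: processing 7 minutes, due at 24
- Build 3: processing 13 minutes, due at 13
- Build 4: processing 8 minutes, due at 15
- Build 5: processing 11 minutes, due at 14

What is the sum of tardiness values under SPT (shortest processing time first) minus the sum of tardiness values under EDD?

-10

SPT (increasing processing time): Build 1 Build 2 Build 4 Build 5 Build 3.
Build 1: 0→6, due 10, tardiness 0
Build 2: 6→13, due 24, tardiness 0
Build 4: 13→21, due 15, tardiness 6
Build 5: 21→32, due 14, tardiness 18
Build 3: 32→45, due 13, tardiness 32
Sum = 0+0+6+18+32 = 56.
EDD (increasing due date): Build 1 Build 3 Build 5 Build 4 Build 2.
Build 1: 0→6, due 10, tardiness 0
Build 3: 6→19, due 13, tardiness 6
Build 5: 19→30, due 14, tardiness 16
Build 4: 30→38, due 15, tardiness 23
Build 2: 38→45, due 24, tardiness 21
Sum = 0+6+16+23+21 = 66.
Difference = 56 − 66 = -10.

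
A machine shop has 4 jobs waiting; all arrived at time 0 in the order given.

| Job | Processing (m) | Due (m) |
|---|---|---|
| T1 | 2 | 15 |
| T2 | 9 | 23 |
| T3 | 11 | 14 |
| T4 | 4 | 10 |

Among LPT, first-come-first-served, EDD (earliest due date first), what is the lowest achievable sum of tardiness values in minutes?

LPT (decreasing processing time): T3 T2 T4 T1.
T3: 0→11, due 14, tardiness 0
T2: 11→20, due 23, tardiness 0
T4: 20→24, due 10, tardiness 14
T1: 24→26, due 15, tardiness 11
Sum = 0+0+14+11 = 25.
FIFO (arrival order): T1 T2 T3 T4.
T1: 0→2, due 15, tardiness 0
T2: 2→11, due 23, tardiness 0
T3: 11→22, due 14, tardiness 8
T4: 22→26, due 10, tardiness 16
Sum = 0+0+8+16 = 24.
EDD (increasing due date): T4 T3 T1 T2.
T4: 0→4, due 10, tardiness 0
T3: 4→15, due 14, tardiness 1
T1: 15→17, due 15, tardiness 2
T2: 17→26, due 23, tardiness 3
Sum = 0+1+2+3 = 6.
LPT 25, FIFO 24, EDD 6 → minimum 6.

6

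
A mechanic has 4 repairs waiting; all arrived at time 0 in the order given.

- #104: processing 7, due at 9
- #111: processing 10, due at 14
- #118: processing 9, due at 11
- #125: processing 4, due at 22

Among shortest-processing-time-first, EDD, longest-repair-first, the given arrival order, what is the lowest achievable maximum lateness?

SPT (increasing processing time): #125 #104 #118 #111.
#125: 0→4, due 22, lateness -18
#104: 4→11, due 9, lateness 2
#118: 11→20, due 11, lateness 9
#111: 20→30, due 14, lateness 16
Maximum = 16.
EDD (increasing due date): #104 #118 #111 #125.
#104: 0→7, due 9, lateness -2
#118: 7→16, due 11, lateness 5
#111: 16→26, due 14, lateness 12
#125: 26→30, due 22, lateness 8
Maximum = 12.
LPT (decreasing processing time): #111 #118 #104 #125.
#111: 0→10, due 14, lateness -4
#118: 10→19, due 11, lateness 8
#104: 19→26, due 9, lateness 17
#125: 26→30, due 22, lateness 8
Maximum = 17.
FIFO (arrival order): #104 #111 #118 #125.
#104: 0→7, due 9, lateness -2
#111: 7→17, due 14, lateness 3
#118: 17→26, due 11, lateness 15
#125: 26→30, due 22, lateness 8
Maximum = 15.
SPT 16, EDD 12, LPT 17, FIFO 15 → minimum 12.

12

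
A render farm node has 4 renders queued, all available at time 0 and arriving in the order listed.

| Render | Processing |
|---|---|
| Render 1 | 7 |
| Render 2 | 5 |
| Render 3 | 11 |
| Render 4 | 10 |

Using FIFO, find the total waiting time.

42

FIFO (arrival order): Render 1 Render 2 Render 3 Render 4.
Render 1: waits 0, runs 0→7
Render 2: waits 7, runs 7→12
Render 3: waits 12, runs 12→23
Render 4: waits 23, runs 23→33
Sum = 0+7+12+23 = 42.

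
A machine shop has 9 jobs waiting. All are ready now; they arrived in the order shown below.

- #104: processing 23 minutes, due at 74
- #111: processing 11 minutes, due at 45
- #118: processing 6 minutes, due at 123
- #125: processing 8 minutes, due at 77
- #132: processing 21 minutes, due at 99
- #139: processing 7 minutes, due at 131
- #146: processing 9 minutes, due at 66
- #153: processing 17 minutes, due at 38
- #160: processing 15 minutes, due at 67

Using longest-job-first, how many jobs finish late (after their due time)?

LPT (decreasing processing time): #104 #132 #153 #160 #111 #146 #125 #139 #118.
#104: 0→23, due 74, tardiness 0
#132: 23→44, due 99, tardiness 0
#153: 44→61, due 38, tardiness 23
#160: 61→76, due 67, tardiness 9
#111: 76→87, due 45, tardiness 42
#146: 87→96, due 66, tardiness 30
#125: 96→104, due 77, tardiness 27
#139: 104→111, due 131, tardiness 0
#118: 111→117, due 123, tardiness 0
Late jobs: 5.

5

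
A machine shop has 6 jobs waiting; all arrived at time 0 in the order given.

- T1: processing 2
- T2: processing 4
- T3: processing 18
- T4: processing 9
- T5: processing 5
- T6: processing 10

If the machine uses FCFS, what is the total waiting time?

103

FIFO (arrival order): T1 T2 T3 T4 T5 T6.
T1: waits 0, runs 0→2
T2: waits 2, runs 2→6
T3: waits 6, runs 6→24
T4: waits 24, runs 24→33
T5: waits 33, runs 33→38
T6: waits 38, runs 38→48
Sum = 0+2+6+24+33+38 = 103.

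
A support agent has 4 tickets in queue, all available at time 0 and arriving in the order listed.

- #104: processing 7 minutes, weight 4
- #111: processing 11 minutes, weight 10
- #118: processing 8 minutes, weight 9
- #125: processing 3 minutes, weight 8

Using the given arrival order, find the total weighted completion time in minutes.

FIFO (arrival order): #104 #111 #118 #125.
#104: finishes 7, weight 4, w·C = 28
#111: finishes 18, weight 10, w·C = 180
#118: finishes 26, weight 9, w·C = 234
#125: finishes 29, weight 8, w·C = 232
Sum = 28+180+234+232 = 674.

674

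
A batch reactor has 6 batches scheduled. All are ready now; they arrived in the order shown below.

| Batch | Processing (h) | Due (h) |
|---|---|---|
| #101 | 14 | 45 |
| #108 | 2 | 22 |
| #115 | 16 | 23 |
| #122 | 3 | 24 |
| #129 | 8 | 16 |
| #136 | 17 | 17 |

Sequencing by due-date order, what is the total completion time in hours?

209

EDD (increasing due date): #129 #136 #108 #115 #122 #101.
#129: 0→8
#136: 8→25
#108: 25→27
#115: 27→43
#122: 43→46
#101: 46→60
Sum = 8+25+27+43+46+60 = 209.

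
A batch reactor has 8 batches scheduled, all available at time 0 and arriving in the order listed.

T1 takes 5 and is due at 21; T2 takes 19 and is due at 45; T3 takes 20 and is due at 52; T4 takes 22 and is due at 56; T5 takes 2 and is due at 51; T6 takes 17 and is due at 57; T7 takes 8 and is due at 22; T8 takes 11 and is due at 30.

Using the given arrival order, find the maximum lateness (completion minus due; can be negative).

74

FIFO (arrival order): T1 T2 T3 T4 T5 T6 T7 T8.
T1: 0→5, due 21, lateness -16
T2: 5→24, due 45, lateness -21
T3: 24→44, due 52, lateness -8
T4: 44→66, due 56, lateness 10
T5: 66→68, due 51, lateness 17
T6: 68→85, due 57, lateness 28
T7: 85→93, due 22, lateness 71
T8: 93→104, due 30, lateness 74
Maximum = 74.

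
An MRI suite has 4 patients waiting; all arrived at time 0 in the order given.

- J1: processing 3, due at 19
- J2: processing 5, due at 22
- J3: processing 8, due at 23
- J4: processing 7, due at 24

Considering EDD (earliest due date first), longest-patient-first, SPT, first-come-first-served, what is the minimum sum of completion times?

EDD (increasing due date): J1 J2 J3 J4.
J1: 0→3
J2: 3→8
J3: 8→16
J4: 16→23
Sum = 3+8+16+23 = 50.
LPT (decreasing processing time): J3 J4 J2 J1.
J3: 0→8
J4: 8→15
J2: 15→20
J1: 20→23
Sum = 8+15+20+23 = 66.
SPT (increasing processing time): J1 J2 J4 J3.
J1: 0→3
J2: 3→8
J4: 8→15
J3: 15→23
Sum = 3+8+15+23 = 49.
FIFO (arrival order): J1 J2 J3 J4.
J1: 0→3
J2: 3→8
J3: 8→16
J4: 16→23
Sum = 3+8+16+23 = 50.
EDD 50, LPT 66, SPT 49, FIFO 50 → minimum 49.

49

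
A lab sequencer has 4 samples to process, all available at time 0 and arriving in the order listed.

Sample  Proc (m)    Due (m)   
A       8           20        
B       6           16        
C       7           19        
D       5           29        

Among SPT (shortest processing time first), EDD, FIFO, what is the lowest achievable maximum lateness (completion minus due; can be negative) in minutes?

SPT (increasing processing time): D B C A.
D: 0→5, due 29, lateness -24
B: 5→11, due 16, lateness -5
C: 11→18, due 19, lateness -1
A: 18→26, due 20, lateness 6
Maximum = 6.
EDD (increasing due date): B C A D.
B: 0→6, due 16, lateness -10
C: 6→13, due 19, lateness -6
A: 13→21, due 20, lateness 1
D: 21→26, due 29, lateness -3
Maximum = 1.
FIFO (arrival order): A B C D.
A: 0→8, due 20, lateness -12
B: 8→14, due 16, lateness -2
C: 14→21, due 19, lateness 2
D: 21→26, due 29, lateness -3
Maximum = 2.
SPT 6, EDD 1, FIFO 2 → minimum 1.

1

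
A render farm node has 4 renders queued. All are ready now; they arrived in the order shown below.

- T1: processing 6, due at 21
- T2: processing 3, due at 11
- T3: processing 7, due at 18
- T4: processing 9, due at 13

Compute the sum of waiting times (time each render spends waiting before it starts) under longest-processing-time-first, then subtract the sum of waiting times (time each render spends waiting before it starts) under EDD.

LPT (decreasing processing time): T4 T3 T1 T2.
T4: waits 0, runs 0→9
T3: waits 9, runs 9→16
T1: waits 16, runs 16→22
T2: waits 22, runs 22→25
Sum = 0+9+16+22 = 47.
EDD (increasing due date): T2 T4 T3 T1.
T2: waits 0, runs 0→3
T4: waits 3, runs 3→12
T3: waits 12, runs 12→19
T1: waits 19, runs 19→25
Sum = 0+3+12+19 = 34.
Difference = 47 − 34 = 13.

13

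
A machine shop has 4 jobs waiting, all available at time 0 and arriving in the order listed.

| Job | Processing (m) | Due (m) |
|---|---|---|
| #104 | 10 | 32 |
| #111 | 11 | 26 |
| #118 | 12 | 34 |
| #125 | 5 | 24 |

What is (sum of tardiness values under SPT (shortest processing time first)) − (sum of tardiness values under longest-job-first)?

-11

SPT (increasing processing time): #125 #104 #111 #118.
#125: 0→5, due 24, tardiness 0
#104: 5→15, due 32, tardiness 0
#111: 15→26, due 26, tardiness 0
#118: 26→38, due 34, tardiness 4
Sum = 0+0+0+4 = 4.
LPT (decreasing processing time): #118 #111 #104 #125.
#118: 0→12, due 34, tardiness 0
#111: 12→23, due 26, tardiness 0
#104: 23→33, due 32, tardiness 1
#125: 33→38, due 24, tardiness 14
Sum = 0+0+1+14 = 15.
Difference = 4 − 15 = -11.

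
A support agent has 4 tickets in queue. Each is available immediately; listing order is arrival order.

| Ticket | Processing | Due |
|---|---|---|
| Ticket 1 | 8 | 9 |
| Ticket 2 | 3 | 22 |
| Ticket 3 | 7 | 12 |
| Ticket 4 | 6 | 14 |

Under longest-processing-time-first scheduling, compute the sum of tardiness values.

12

LPT (decreasing processing time): Ticket 1 Ticket 3 Ticket 4 Ticket 2.
Ticket 1: 0→8, due 9, tardiness 0
Ticket 3: 8→15, due 12, tardiness 3
Ticket 4: 15→21, due 14, tardiness 7
Ticket 2: 21→24, due 22, tardiness 2
Sum = 0+3+7+2 = 12.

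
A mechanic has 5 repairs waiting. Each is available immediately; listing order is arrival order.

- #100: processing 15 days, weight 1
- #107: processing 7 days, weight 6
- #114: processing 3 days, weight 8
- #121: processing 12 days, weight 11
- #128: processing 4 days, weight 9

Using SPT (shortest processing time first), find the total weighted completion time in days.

498

SPT (increasing processing time): #114 #128 #107 #121 #100.
#114: finishes 3, weight 8, w·C = 24
#128: finishes 7, weight 9, w·C = 63
#107: finishes 14, weight 6, w·C = 84
#121: finishes 26, weight 11, w·C = 286
#100: finishes 41, weight 1, w·C = 41
Sum = 24+63+84+286+41 = 498.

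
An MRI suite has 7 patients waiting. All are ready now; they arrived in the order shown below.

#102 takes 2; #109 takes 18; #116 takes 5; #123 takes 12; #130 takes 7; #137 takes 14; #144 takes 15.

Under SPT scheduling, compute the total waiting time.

SPT (increasing processing time): #102 #116 #130 #123 #137 #144 #109.
#102: waits 0, runs 0→2
#116: waits 2, runs 2→7
#130: waits 7, runs 7→14
#123: waits 14, runs 14→26
#137: waits 26, runs 26→40
#144: waits 40, runs 40→55
#109: waits 55, runs 55→73
Sum = 0+2+7+14+26+40+55 = 144.

144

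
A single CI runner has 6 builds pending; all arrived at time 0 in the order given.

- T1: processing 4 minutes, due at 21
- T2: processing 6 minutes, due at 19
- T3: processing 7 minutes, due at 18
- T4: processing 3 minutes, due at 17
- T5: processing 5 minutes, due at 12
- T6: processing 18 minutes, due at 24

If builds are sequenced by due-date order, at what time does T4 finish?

EDD (increasing due date): T5 T4 T3 T2 T1 T6.
T5: 0→5
T4: 5→8

8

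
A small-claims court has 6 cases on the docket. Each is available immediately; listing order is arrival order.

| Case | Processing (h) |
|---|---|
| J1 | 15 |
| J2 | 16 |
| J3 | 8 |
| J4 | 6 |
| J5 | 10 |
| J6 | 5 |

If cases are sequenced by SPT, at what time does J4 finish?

11

SPT (increasing processing time): J6 J4 J3 J5 J1 J2.
J6: 0→5
J4: 5→11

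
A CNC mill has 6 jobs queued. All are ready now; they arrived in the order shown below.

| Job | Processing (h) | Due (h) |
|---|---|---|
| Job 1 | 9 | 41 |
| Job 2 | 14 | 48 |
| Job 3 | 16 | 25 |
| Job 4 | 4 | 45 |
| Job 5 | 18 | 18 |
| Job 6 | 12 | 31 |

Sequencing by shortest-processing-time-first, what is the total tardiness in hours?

85

SPT (increasing processing time): Job 4 Job 1 Job 6 Job 2 Job 3 Job 5.
Job 4: 0→4, due 45, tardiness 0
Job 1: 4→13, due 41, tardiness 0
Job 6: 13→25, due 31, tardiness 0
Job 2: 25→39, due 48, tardiness 0
Job 3: 39→55, due 25, tardiness 30
Job 5: 55→73, due 18, tardiness 55
Sum = 0+0+0+0+30+55 = 85.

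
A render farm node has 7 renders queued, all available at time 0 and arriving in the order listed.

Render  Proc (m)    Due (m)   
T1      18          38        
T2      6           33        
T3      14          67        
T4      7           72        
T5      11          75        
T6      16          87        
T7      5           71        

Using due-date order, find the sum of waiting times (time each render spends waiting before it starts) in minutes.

222

EDD (increasing due date): T2 T1 T3 T7 T4 T5 T6.
T2: waits 0, runs 0→6
T1: waits 6, runs 6→24
T3: waits 24, runs 24→38
T7: waits 38, runs 38→43
T4: waits 43, runs 43→50
T5: waits 50, runs 50→61
T6: waits 61, runs 61→77
Sum = 0+6+24+38+43+50+61 = 222.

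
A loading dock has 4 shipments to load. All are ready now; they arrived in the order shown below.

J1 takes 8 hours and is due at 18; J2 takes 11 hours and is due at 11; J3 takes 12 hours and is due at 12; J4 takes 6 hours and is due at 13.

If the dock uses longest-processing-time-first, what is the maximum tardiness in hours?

LPT (decreasing processing time): J3 J2 J1 J4.
J3: 0→12, due 12, tardiness 0
J2: 12→23, due 11, tardiness 12
J1: 23→31, due 18, tardiness 13
J4: 31→37, due 13, tardiness 24
Maximum = 24.

24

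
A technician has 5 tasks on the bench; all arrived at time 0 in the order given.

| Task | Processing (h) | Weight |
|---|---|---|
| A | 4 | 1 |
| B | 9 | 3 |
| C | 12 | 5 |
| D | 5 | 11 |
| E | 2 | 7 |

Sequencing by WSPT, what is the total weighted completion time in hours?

WSPT (decreasing weight/processing-time ratio): E D C B A.
E: finishes 2, weight 7, w·C = 14
D: finishes 7, weight 11, w·C = 77
C: finishes 19, weight 5, w·C = 95
B: finishes 28, weight 3, w·C = 84
A: finishes 32, weight 1, w·C = 32
Sum = 14+77+95+84+32 = 302.

302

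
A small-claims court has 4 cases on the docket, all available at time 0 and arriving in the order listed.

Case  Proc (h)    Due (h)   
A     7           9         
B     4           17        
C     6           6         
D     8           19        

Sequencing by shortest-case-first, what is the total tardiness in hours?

SPT (increasing processing time): B C A D.
B: 0→4, due 17, tardiness 0
C: 4→10, due 6, tardiness 4
A: 10→17, due 9, tardiness 8
D: 17→25, due 19, tardiness 6
Sum = 0+4+8+6 = 18.

18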